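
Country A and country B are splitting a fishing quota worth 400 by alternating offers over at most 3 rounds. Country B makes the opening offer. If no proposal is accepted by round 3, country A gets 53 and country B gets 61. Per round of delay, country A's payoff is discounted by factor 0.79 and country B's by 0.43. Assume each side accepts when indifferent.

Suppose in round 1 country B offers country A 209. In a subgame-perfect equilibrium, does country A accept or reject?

Accept

Work out country A's continuation value if the offer is rejected.
Round 3 (country B proposes): country A gets 53 if talks fail, so country B offers 53 and keeps 347.
Round 2 (country A proposes): country B can get 347 next round, worth 0.43 × 347 = 149.21 now; country A offers that and keeps 250.79.
So by rejecting in round 1, country A gets 250.79 next round, worth 0.79 × 250.79 = 198.1241 now.
Offer 209 ≥ 198.1241, so country A accepts.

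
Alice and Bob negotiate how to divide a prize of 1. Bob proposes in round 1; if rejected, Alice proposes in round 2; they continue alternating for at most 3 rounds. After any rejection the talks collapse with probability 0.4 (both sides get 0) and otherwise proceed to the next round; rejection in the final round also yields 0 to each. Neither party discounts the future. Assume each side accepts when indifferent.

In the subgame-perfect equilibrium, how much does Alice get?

0.24

By backward induction:
Round 3 (Bob proposes): Alice will accept anything ≥ 0, so Bob offers 0 and keeps 1.
Round 2 (Alice proposes): rejecting gives Bob an expected 0.6 × 1 = 0.6. Alice offers 0.6 and keeps 1 − 0.6 = 0.4.
Round 1 (Bob proposes): rejecting gives Alice an expected 0.6 × 0.4 = 0.24; Bob offers that and keeps 0.76.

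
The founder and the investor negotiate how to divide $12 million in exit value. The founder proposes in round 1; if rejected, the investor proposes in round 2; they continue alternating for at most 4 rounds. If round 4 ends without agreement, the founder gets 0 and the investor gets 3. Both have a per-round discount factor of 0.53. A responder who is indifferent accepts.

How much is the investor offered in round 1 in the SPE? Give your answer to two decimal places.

4.78

Round 4 (the investor proposes): rejection yields 0 for the founder; the investor offers 0 and keeps 12.
Round 3 (the founder proposes): the investor can get 12 next round, worth 0.53 × 12 = 6.36 now; the founder offers that and keeps 5.64.
Round 2 (the investor proposes): the founder can get 5.64 next round, worth 0.53 × 5.64 = 2.9892 now. The investor offers 2.9892 and keeps 12 − 2.9892 = 9.0108.
Round 1 (the founder proposes): the investor can get 9.0108 next round, worth 0.53 × 9.0108 = 4.775724 now, so the founder offers 4.775724, keeping 7.224276.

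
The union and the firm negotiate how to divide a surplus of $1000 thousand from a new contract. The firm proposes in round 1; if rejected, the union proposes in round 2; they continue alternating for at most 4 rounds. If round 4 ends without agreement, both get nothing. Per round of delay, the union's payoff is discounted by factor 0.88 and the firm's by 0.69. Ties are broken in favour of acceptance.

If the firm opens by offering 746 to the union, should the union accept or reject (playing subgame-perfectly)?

Work out the union's continuation value if the offer is rejected.
Round 4 (the union proposes): rejection yields 0 for the firm; the union offers 0 and keeps 1000.
Round 3 (the firm proposes): the union can get 1000 next round, worth 0.88 × 1000 = 880 now, so the firm offers 880, keeping 120.
Round 2 (the union proposes): the firm can get 120 next round, worth 0.69 × 120 = 82.8 now, so the union offers 82.8, keeping 917.2.
So by rejecting in round 1, the union gets 917.2 next round, worth 0.88 × 917.2 = 807.136 now.
Offer 746 < 807.136, so the union rejects.

Reject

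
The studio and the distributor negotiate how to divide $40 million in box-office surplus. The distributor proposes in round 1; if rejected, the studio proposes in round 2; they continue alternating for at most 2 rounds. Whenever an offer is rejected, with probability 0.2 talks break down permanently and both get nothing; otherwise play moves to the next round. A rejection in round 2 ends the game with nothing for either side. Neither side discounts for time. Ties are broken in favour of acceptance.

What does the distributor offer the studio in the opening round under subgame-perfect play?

32

By backward induction:
Round 2 (the studio proposes): the distributor will accept anything ≥ 0, so the studio offers 0 and keeps 40.
Round 1 (the distributor proposes): rejecting gives the studio an expected 0.8 × 40 = 32; the distributor offers that and keeps 8.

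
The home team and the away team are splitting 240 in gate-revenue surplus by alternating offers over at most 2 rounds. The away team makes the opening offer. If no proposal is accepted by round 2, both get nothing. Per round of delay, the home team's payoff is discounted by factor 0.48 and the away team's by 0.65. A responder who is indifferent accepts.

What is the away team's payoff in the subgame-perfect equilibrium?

124.8

Round 2 (the home team proposes): rejection yields 0 for the away team; the home team offers 0 and keeps 240.
Round 1 (the away team proposes): the home team can get 240 next round, worth 0.48 × 240 = 115.2 now; the away team offers that and keeps 124.8.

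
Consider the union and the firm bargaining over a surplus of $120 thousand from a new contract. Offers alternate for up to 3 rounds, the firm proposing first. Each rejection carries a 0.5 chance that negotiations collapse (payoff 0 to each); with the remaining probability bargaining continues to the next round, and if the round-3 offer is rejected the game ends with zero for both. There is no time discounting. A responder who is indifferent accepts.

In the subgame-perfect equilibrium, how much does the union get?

30

Round 3 (the firm proposes): rejection yields 0 for the union; the firm offers 0 and keeps 120.
Round 2 (the union proposes): rejecting gives the firm an expected 0.5 × 120 = 60, so the union offers 60, keeping 60.
Round 1 (the firm proposes): rejecting gives the union an expected 0.5 × 60 = 30. The firm offers 30 and keeps 120 − 30 = 90.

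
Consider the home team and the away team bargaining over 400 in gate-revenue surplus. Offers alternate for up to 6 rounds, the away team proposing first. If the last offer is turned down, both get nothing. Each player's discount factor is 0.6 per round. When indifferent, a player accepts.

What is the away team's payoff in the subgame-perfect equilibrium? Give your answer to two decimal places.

238.34

Solve by backward induction from round 6.
Round 6 (the home team proposes): the away team will accept anything ≥ 0, so the home team offers 0 and keeps 400.
Round 5 (the away team proposes): the home team can get 400 next round, worth 0.6 × 400 = 240 now. The away team offers 240 and keeps 400 − 240 = 160.
Round 4 (the home team proposes): the away team can get 160 next round, worth 0.6 × 160 = 96 now; the home team offers that and keeps 304.
Round 3 (the away team proposes): the home team can get 304 next round, worth 0.6 × 304 = 182.4 now, so the away team offers 182.4, keeping 217.6.
Round 2 (the home team proposes): the away team can get 217.6 next round, worth 0.6 × 217.6 = 130.56 now. The home team offers 130.56 and keeps 400 − 130.56 = 269.44.
Round 1 (the away team proposes): the home team can get 269.44 next round, worth 0.6 × 269.44 = 161.664 now; the away team offers that and keeps 238.336.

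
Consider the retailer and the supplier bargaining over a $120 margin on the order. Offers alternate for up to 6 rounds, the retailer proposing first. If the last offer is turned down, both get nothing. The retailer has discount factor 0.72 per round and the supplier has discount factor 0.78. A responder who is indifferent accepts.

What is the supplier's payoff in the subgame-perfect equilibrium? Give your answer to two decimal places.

70.45

Round 6 (the supplier proposes): rejection yields 0 for the retailer; the supplier offers 0 and keeps 120.
Round 5 (the retailer proposes): the supplier can get 120 next round, worth 0.78 × 120 = 93.6 now; the retailer offers that and keeps 26.4.
Round 4 (the supplier proposes): the retailer can get 26.4 next round, worth 0.72 × 26.4 = 19.008 now; the supplier offers that and keeps 100.992.
Round 3 (the retailer proposes): the supplier can get 100.992 next round, worth 0.78 × 100.992 = 78.77376 now, so the retailer offers 78.77376, keeping 41.22624.
Round 2 (the supplier proposes): the retailer can get 41.22624 next round, worth 0.72 × 41.22624 = 29.6828928 now. The supplier offers 29.6828928 and keeps 120 − 29.6828928 = 90.3171072.
Round 1 (the retailer proposes): the supplier can get 90.3171072 next round, worth 0.78 × 90.3171072 = 70.447343616 now. The retailer offers 70.447343616 and keeps 120 − 70.447343616 = 49.552656384.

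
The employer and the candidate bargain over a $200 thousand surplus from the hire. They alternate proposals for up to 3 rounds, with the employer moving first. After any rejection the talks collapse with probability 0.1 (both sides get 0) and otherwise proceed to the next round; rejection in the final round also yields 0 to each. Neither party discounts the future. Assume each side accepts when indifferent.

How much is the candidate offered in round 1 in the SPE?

Round 3 (the employer proposes): rejection yields 0 for the candidate; the employer offers 0 and keeps 200.
Round 2 (the candidate proposes): rejecting gives the employer an expected 0.9 × 200 = 180; the candidate offers that and keeps 20.
Round 1 (the employer proposes): rejecting gives the candidate an expected 0.9 × 20 = 18; the employer offers that and keeps 182.

18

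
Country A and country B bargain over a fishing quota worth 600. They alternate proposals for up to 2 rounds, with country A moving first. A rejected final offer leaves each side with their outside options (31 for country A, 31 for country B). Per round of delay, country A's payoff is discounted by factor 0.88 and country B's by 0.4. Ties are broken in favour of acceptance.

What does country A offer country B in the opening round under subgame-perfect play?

Round 2 (country B proposes): country A gets 31 if talks fail, so country B offers 31 and keeps 569.
Round 1 (country A proposes): country B can get 569 next round, worth 0.4 × 569 = 227.6 now; country A offers that and keeps 372.4.

227.6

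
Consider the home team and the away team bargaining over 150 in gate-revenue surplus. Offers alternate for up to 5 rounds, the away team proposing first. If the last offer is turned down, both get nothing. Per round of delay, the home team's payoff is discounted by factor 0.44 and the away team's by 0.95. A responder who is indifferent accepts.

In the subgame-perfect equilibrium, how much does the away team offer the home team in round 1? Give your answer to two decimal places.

4.68

Round 5 (the away team proposes): rejection yields 0 for the home team; the away team offers 0 and keeps 150.
Round 4 (the home team proposes): the away team can get 150 next round, worth 0.95 × 150 = 142.5 now, so the home team offers 142.5, keeping 7.5.
Round 3 (the away team proposes): the home team can get 7.5 next round, worth 0.44 × 7.5 = 3.3 now. The away team offers 3.3 and keeps 150 − 3.3 = 146.7.
Round 2 (the home team proposes): the away team can get 146.7 next round, worth 0.95 × 146.7 = 139.365 now. The home team offers 139.365 and keeps 150 − 139.365 = 10.635.
Round 1 (the away team proposes): the home team can get 10.635 next round, worth 0.44 × 10.635 = 4.6794 now. The away team offers 4.6794 and keeps 150 − 4.6794 = 145.3206.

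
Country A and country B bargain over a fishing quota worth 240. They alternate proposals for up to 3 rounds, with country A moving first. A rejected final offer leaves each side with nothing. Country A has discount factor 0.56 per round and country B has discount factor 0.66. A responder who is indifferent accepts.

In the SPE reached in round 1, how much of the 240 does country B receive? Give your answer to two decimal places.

Solve by backward induction from round 3.
Round 3 (country A proposes): country B will accept anything ≥ 0, so country A offers 0 and keeps 240.
Round 2 (country B proposes): country A can get 240 next round, worth 0.56 × 240 = 134.4 now; country B offers that and keeps 105.6.
Round 1 (country A proposes): country B can get 105.6 next round, worth 0.66 × 105.6 = 69.696 now; country A offers that and keeps 170.304.

69.70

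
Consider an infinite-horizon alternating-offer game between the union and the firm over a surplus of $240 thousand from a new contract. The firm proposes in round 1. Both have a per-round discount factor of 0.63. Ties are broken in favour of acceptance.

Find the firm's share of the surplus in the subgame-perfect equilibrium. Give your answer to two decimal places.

When the firm proposes, the union accepts any offer worth at least 0.63 times what the union would get by proposing next round; and vice versa.
This gives x = 240 − 0.63y and y = 240 − 0.63x, where x and y are each side's share when it proposes.
Hence (1 − 0.63·0.63)x = 240(1 − 0.63), i.e. 0.6031·x = 88.8.
x ≈ 147.2393; the union's share is 240 − x ≈ 92.7607.

147.24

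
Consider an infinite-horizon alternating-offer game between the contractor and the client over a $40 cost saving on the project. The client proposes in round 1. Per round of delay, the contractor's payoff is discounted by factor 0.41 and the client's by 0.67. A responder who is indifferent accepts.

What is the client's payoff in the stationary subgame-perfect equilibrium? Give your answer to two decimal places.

Let x be the client's share when the client proposes and y be the contractor's share when the contractor proposes.
The contractor accepts iff offered ≥ 0.41·y, so x = 40 − 0.41y. Symmetrically y = 40 − 0.67x.
Substituting: x = 40 − 0.41(40 − 0.67x), giving x(1 − 0.67·0.41) = 40(1 − 0.41).
So x = 40 × 0.59 / 0.7253 ≈ 32.5383, and the contractor receives 40 − x ≈ 7.4617.

32.54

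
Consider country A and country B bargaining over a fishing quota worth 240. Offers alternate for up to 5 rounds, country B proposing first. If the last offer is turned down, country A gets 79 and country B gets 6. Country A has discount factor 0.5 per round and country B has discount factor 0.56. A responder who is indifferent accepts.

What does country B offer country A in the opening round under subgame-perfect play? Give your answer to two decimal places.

Round 5 (country B proposes): country A gets 79 if talks fail, so country B offers 79 and keeps 161.
Round 4 (country A proposes): country B can get 161 next round, worth 0.56 × 161 = 90.16 now. Country A offers 90.16 and keeps 240 − 90.16 = 149.84.
Round 3 (country B proposes): country A can get 149.84 next round, worth 0.5 × 149.84 = 74.92 now. Country B offers 74.92 and keeps 240 − 74.92 = 165.08.
Round 2 (country A proposes): country B can get 165.08 next round, worth 0.56 × 165.08 = 92.4448 now; country A offers that and keeps 147.5552.
Round 1 (country B proposes): country A can get 147.5552 next round, worth 0.5 × 147.5552 = 73.7776 now. Country B offers 73.7776 and keeps 240 − 73.7776 = 166.2224.

73.78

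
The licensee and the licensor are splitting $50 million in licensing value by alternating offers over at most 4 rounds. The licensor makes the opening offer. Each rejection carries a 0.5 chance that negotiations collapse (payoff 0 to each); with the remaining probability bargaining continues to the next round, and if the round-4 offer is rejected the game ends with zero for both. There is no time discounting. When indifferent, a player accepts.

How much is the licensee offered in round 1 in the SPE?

By backward induction:
Round 4 (the licensee proposes): the licensor will accept anything ≥ 0, so the licensee offers 0 and keeps 50.
Round 3 (the licensor proposes): rejecting gives the licensee an expected 0.5 × 50 = 25, so the licensor offers 25, keeping 25.
Round 2 (the licensee proposes): rejecting gives the licensor an expected 0.5 × 25 = 12.5. The licensee offers 12.5 and keeps 50 − 12.5 = 37.5.
Round 1 (the licensor proposes): rejecting gives the licensee an expected 0.5 × 37.5 = 18.75, so the licensor offers 18.75, keeping 31.25.

18.75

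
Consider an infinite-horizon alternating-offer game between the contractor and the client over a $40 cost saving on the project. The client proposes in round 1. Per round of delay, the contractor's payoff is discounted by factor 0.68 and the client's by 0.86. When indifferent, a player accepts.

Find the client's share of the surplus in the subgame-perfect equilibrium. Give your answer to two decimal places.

30.83

Let x be the client's share when the client proposes and y be the contractor's share when the contractor proposes.
The contractor accepts iff offered ≥ 0.68·y, so x = 40 − 0.68y. Symmetrically y = 40 − 0.86x.
Substituting: x = 40 − 0.68(40 − 0.86x), giving x(1 − 0.86·0.68) = 40(1 − 0.68).
So x = 40 × 0.32 / 0.4152 ≈ 30.8285, and the contractor receives 40 − x ≈ 9.1715.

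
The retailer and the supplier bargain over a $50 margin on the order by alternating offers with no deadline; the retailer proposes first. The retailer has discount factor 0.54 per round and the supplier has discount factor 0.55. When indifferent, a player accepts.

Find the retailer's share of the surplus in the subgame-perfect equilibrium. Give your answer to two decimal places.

In a stationary SPE each proposer offers the other exactly their discounted continuation value.
If the retailer keeps x when proposing and the supplier keeps y when proposing, then x = 50 − 0.55y and y = 50 − 0.54x.
Solving: x = 50(1 − 0.55) / (1 − 0.54·0.55) = 22.5 / 0.703 ≈ 32.0057.
The supplier gets 50 − 32.0057 ≈ 17.9943.

32.01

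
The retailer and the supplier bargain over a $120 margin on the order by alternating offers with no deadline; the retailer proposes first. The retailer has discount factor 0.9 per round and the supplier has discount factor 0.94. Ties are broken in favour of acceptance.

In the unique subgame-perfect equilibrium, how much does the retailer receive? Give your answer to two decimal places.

46.75

When the retailer proposes, the supplier accepts any offer worth at least 0.94 times what the supplier would get by proposing next round; and vice versa.
This gives x = 120 − 0.94y and y = 120 − 0.9x, where x and y are each side's share when it proposes.
Hence (1 − 0.94·0.9)x = 120(1 − 0.94), i.e. 0.154·x = 7.2.
x ≈ 46.7532; the supplier's share is 120 − x ≈ 73.2468.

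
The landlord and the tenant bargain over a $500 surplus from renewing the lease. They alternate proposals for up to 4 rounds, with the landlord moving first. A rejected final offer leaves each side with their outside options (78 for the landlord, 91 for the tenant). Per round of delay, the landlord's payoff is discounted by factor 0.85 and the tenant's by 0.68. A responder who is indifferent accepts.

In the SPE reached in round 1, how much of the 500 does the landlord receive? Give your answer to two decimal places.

283.14

Round 4 (the tenant proposes): the landlord gets 78 if talks fail, so the tenant offers 78 and keeps 422.
Round 3 (the landlord proposes): the tenant can get 422 next round, worth 0.68 × 422 = 286.96 now. The landlord offers 286.96 and keeps 500 − 286.96 = 213.04.
Round 2 (the tenant proposes): the landlord can get 213.04 next round, worth 0.85 × 213.04 = 181.084 now; the tenant offers that and keeps 318.916.
Round 1 (the landlord proposes): the tenant can get 318.916 next round, worth 0.68 × 318.916 = 216.86288 now, so the landlord offers 216.86288, keeping 283.13712.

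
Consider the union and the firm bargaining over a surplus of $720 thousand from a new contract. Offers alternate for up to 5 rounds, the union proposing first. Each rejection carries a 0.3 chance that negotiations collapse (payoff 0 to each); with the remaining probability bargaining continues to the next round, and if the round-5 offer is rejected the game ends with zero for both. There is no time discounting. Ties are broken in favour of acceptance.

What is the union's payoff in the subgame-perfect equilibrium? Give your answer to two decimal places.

494.71

Round 5 (the union proposes): rejection yields 0 for the firm; the union offers 0 and keeps 720.
Round 4 (the firm proposes): rejecting gives the union an expected 0.7 × 720 = 504; the firm offers that and keeps 216.
Round 3 (the union proposes): rejecting gives the firm an expected 0.7 × 216 = 151.2; the union offers that and keeps 568.8.
Round 2 (the firm proposes): rejecting gives the union an expected 0.7 × 568.8 = 398.16, so the firm offers 398.16, keeping 321.84.
Round 1 (the union proposes): rejecting gives the firm an expected 0.7 × 321.84 = 225.288; the union offers that and keeps 494.712.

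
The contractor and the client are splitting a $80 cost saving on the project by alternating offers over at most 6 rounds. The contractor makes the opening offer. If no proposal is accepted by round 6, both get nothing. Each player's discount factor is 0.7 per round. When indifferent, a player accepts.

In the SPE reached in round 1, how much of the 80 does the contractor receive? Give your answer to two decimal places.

41.52

Round 6 (the client proposes): rejection yields 0 for the contractor; the client offers 0 and keeps 80.
Round 5 (the contractor proposes): the client can get 80 next round, worth 0.7 × 80 = 56 now, so the contractor offers 56, keeping 24.
Round 4 (the client proposes): the contractor can get 24 next round, worth 0.7 × 24 = 16.8 now, so the client offers 16.8, keeping 63.2.
Round 3 (the contractor proposes): the client can get 63.2 next round, worth 0.7 × 63.2 = 44.24 now. The contractor offers 44.24 and keeps 80 − 44.24 = 35.76.
Round 2 (the client proposes): the contractor can get 35.76 next round, worth 0.7 × 35.76 = 25.032 now. The client offers 25.032 and keeps 80 − 25.032 = 54.968.
Round 1 (the contractor proposes): the client can get 54.968 next round, worth 0.7 × 54.968 = 38.4776 now. The contractor offers 38.4776 and keeps 80 − 38.4776 = 41.5224.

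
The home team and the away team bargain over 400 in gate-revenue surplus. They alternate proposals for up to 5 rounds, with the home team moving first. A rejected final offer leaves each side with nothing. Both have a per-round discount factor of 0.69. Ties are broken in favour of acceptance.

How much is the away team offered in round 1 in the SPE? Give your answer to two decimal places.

126.30

Round 5 (the home team proposes): rejection yields 0 for the away team; the home team offers 0 and keeps 400.
Round 4 (the away team proposes): the home team can get 400 next round, worth 0.69 × 400 = 276 now. The away team offers 276 and keeps 400 − 276 = 124.
Round 3 (the home team proposes): the away team can get 124 next round, worth 0.69 × 124 = 85.56 now. The home team offers 85.56 and keeps 400 − 85.56 = 314.44.
Round 2 (the away team proposes): the home team can get 314.44 next round, worth 0.69 × 314.44 = 216.9636 now. The away team offers 216.9636 and keeps 400 − 216.9636 = 183.0364.
Round 1 (the home team proposes): the away team can get 183.0364 next round, worth 0.69 × 183.0364 = 126.295116 now; the home team offers that and keeps 273.704884.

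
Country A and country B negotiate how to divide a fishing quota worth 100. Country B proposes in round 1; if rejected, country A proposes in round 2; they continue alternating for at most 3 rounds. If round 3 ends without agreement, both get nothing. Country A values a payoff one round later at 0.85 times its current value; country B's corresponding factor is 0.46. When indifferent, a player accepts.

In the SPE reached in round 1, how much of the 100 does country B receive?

54.1

Round 3 (country B proposes): country A will accept anything ≥ 0, so country B offers 0 and keeps 100.
Round 2 (country A proposes): country B can get 100 next round, worth 0.46 × 100 = 46 now, so country A offers 46, keeping 54.
Round 1 (country B proposes): country A can get 54 next round, worth 0.85 × 54 = 45.9 now, so country B offers 45.9, keeping 54.1.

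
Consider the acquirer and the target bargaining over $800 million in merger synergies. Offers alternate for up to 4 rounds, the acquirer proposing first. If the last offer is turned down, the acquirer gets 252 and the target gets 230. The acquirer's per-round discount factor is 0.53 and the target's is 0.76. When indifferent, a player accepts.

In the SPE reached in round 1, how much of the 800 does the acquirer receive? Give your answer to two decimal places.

Round 4 (the target proposes): the acquirer gets 252 if talks fail, so the target offers 252 and keeps 548.
Round 3 (the acquirer proposes): the target can get 548 next round, worth 0.76 × 548 = 416.48 now; the acquirer offers that and keeps 383.52.
Round 2 (the target proposes): the acquirer can get 383.52 next round, worth 0.53 × 383.52 = 203.2656 now; the target offers that and keeps 596.7344.
Round 1 (the acquirer proposes): the target can get 596.7344 next round, worth 0.76 × 596.7344 = 453.518144 now. The acquirer offers 453.518144 and keeps 800 − 453.518144 = 346.481856.

346.48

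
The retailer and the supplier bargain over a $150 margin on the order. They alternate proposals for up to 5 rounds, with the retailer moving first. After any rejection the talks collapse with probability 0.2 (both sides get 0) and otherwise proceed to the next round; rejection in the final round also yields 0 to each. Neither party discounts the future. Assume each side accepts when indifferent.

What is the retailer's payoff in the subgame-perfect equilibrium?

Round 5 (the retailer proposes): rejection yields 0 for the supplier; the retailer offers 0 and keeps 150.
Round 4 (the supplier proposes): rejecting gives the retailer an expected 0.8 × 150 = 120. The supplier offers 120 and keeps 150 − 120 = 30.
Round 3 (the retailer proposes): rejecting gives the supplier an expected 0.8 × 30 = 24, so the retailer offers 24, keeping 126.
Round 2 (the supplier proposes): rejecting gives the retailer an expected 0.8 × 126 = 100.8. The supplier offers 100.8 and keeps 150 − 100.8 = 49.2.
Round 1 (the retailer proposes): rejecting gives the supplier an expected 0.8 × 49.2 = 39.36; the retailer offers that and keeps 110.64.

110.64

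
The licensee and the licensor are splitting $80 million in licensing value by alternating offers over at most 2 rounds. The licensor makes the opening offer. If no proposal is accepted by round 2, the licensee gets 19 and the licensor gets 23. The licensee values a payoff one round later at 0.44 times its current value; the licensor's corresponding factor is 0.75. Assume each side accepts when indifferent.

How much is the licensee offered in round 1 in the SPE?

25.08

Round 2 (the licensee proposes): the licensor gets 23 if talks fail, so the licensee offers 23 and keeps 57.
Round 1 (the licensor proposes): the licensee can get 57 next round, worth 0.44 × 57 = 25.08 now; the licensor offers that and keeps 54.92.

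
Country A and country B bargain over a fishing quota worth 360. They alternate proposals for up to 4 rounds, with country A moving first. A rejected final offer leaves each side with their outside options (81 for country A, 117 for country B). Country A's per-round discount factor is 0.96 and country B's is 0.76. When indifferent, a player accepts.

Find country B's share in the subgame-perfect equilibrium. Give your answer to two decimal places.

Round 4 (country B proposes): country A gets 81 if talks fail, so country B offers 81 and keeps 279.
Round 3 (country A proposes): country B can get 279 next round, worth 0.76 × 279 = 212.04 now, so country A offers 212.04, keeping 147.96.
Round 2 (country B proposes): country A can get 147.96 next round, worth 0.96 × 147.96 = 142.0416 now; country B offers that and keeps 217.9584.
Round 1 (country A proposes): country B can get 217.9584 next round, worth 0.76 × 217.9584 = 165.648384 now; country A offers that and keeps 194.351616.

165.65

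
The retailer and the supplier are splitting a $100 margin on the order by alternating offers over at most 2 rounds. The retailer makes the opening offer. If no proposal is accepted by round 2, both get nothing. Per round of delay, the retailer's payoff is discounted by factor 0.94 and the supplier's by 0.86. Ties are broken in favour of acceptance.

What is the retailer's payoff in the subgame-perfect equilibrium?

Round 2 (the supplier proposes): the retailer will accept anything ≥ 0, so the supplier offers 0 and keeps 100.
Round 1 (the retailer proposes): the supplier can get 100 next round, worth 0.86 × 100 = 86 now; the retailer offers that and keeps 14.

14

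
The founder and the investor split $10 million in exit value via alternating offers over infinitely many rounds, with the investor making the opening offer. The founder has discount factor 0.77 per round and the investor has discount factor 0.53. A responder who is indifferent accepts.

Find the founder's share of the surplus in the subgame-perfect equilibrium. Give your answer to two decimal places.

In a stationary SPE each proposer offers the other exactly their discounted continuation value.
If the investor keeps x when proposing and the founder keeps y when proposing, then x = 10 − 0.77y and y = 10 − 0.53x.
Solving: x = 10(1 − 0.77) / (1 − 0.53·0.77) = 2.3 / 0.5919 ≈ 3.8858.
The founder gets 10 − 3.8858 ≈ 6.1142.

6.11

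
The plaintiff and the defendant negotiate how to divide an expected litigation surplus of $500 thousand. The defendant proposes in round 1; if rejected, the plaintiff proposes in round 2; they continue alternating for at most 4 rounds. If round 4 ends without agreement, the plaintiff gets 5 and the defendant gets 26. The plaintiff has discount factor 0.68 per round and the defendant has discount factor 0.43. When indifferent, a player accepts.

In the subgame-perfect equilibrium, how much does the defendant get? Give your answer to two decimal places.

211.95

Solve by backward induction from round 4.
Round 4 (the plaintiff proposes): the defendant gets 26 if talks fail, so the plaintiff offers 26 and keeps 474.
Round 3 (the defendant proposes): the plaintiff can get 474 next round, worth 0.68 × 474 = 322.32 now, so the defendant offers 322.32, keeping 177.68.
Round 2 (the plaintiff proposes): the defendant can get 177.68 next round, worth 0.43 × 177.68 = 76.4024 now; the plaintiff offers that and keeps 423.5976.
Round 1 (the defendant proposes): the plaintiff can get 423.5976 next round, worth 0.68 × 423.5976 = 288.046368 now, so the defendant offers 288.046368, keeping 211.953632.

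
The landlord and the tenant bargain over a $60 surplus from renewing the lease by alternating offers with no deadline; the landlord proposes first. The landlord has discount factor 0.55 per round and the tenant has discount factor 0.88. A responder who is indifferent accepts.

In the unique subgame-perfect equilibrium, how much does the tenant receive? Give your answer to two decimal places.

Let x be the landlord's share when the landlord proposes and y be the tenant's share when the tenant proposes.
The tenant accepts iff offered ≥ 0.88·y, so x = 60 − 0.88y. Symmetrically y = 60 − 0.55x.
Substituting: x = 60 − 0.88(60 − 0.55x), giving x(1 − 0.55·0.88) = 60(1 − 0.88).
So x = 60 × 0.12 / 0.516 ≈ 13.9535, and the tenant receives 60 − x ≈ 46.0465.

46.05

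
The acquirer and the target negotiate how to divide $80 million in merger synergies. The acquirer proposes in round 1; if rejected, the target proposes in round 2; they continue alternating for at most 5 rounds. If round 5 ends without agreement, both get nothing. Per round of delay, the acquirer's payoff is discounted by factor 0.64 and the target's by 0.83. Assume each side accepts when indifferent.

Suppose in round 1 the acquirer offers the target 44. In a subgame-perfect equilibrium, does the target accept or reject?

Work out the target's continuation value if the offer is rejected.
Round 5 (the acquirer proposes): the target will accept anything ≥ 0, so the acquirer offers 0 and keeps 80.
Round 4 (the target proposes): the acquirer can get 80 next round, worth 0.64 × 80 = 51.2 now, so the target offers 51.2, keeping 28.8.
Round 3 (the acquirer proposes): the target can get 28.8 next round, worth 0.83 × 28.8 = 23.904 now, so the acquirer offers 23.904, keeping 56.096.
Round 2 (the target proposes): the acquirer can get 56.096 next round, worth 0.64 × 56.096 = 35.90144 now. The target offers 35.90144 and keeps 80 − 35.90144 = 44.09856.
So by rejecting in round 1, the target gets 44.09856 next round, worth 0.83 × 44.09856 = 36.6018048 now.
Offer 44 ≥ 36.6018048, so the target accepts.

Accept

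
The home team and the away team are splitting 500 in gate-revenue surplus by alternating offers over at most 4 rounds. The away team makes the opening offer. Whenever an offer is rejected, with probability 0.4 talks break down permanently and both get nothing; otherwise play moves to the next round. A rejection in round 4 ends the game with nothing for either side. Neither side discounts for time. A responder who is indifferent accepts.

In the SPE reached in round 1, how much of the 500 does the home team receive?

228

Round 4 (the home team proposes): rejection yields 0 for the away team; the home team offers 0 and keeps 500.
Round 3 (the away team proposes): rejecting gives the home team an expected 0.6 × 500 = 300, so the away team offers 300, keeping 200.
Round 2 (the home team proposes): rejecting gives the away team an expected 0.6 × 200 = 120, so the home team offers 120, keeping 380.
Round 1 (the away team proposes): rejecting gives the home team an expected 0.6 × 380 = 228, so the away team offers 228, keeping 272.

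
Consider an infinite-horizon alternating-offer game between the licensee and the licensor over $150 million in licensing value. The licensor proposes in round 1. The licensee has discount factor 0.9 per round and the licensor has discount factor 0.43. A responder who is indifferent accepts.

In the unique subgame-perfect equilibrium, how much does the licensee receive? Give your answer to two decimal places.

125.53

Let x be the licensor's share when the licensor proposes and y be the licensee's share when the licensee proposes.
The licensee accepts iff offered ≥ 0.9·y, so x = 150 − 0.9y. Symmetrically y = 150 − 0.43x.
Substituting: x = 150 − 0.9(150 − 0.43x), giving x(1 − 0.43·0.9) = 150(1 − 0.9).
So x = 150 × 0.1 / 0.613 ≈ 24.4698, and the licensee receives 150 − x ≈ 125.5302.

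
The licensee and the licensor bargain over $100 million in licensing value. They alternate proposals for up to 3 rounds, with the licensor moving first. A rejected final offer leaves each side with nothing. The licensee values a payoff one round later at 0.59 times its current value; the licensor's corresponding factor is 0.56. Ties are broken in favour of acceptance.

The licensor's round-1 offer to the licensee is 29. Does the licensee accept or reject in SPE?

Accept

Work out the licensee's continuation value if the offer is rejected.
Round 3 (the licensor proposes): the licensee will accept anything ≥ 0, so the licensor offers 0 and keeps 100.
Round 2 (the licensee proposes): the licensor can get 100 next round, worth 0.56 × 100 = 56 now. The licensee offers 56 and keeps 100 − 56 = 44.
So by rejecting in round 1, the licensee gets 44 next round, worth 0.59 × 44 = 25.96 now.
Offer 29 ≥ 25.96, so the licensee accepts.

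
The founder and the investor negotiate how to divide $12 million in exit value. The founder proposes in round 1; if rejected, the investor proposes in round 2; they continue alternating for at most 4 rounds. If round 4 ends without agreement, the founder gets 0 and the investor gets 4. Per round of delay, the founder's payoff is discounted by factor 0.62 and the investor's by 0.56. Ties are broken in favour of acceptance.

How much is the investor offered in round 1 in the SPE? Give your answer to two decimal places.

4.89

Round 4 (the investor proposes): rejection yields 0 for the founder; the investor offers 0 and keeps 12.
Round 3 (the founder proposes): the investor can get 12 next round, worth 0.56 × 12 = 6.72 now; the founder offers that and keeps 5.28.
Round 2 (the investor proposes): the founder can get 5.28 next round, worth 0.62 × 5.28 = 3.2736 now; the investor offers that and keeps 8.7264.
Round 1 (the founder proposes): the investor can get 8.7264 next round, worth 0.56 × 8.7264 = 4.886784 now. The founder offers 4.886784 and keeps 12 − 4.886784 = 7.113216.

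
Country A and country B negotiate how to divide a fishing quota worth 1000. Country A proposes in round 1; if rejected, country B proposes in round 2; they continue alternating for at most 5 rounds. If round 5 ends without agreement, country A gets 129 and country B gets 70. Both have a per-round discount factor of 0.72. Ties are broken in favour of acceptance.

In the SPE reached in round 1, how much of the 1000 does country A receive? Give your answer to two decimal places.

Round 5 (country A proposes): country B gets 70 if talks fail, so country A offers 70 and keeps 930.
Round 4 (country B proposes): country A can get 930 next round, worth 0.72 × 930 = 669.6 now; country B offers that and keeps 330.4.
Round 3 (country A proposes): country B can get 330.4 next round, worth 0.72 × 330.4 = 237.888 now, so country A offers 237.888, keeping 762.112.
Round 2 (country B proposes): country A can get 762.112 next round, worth 0.72 × 762.112 = 548.72064 now, so country B offers 548.72064, keeping 451.27936.
Round 1 (country A proposes): country B can get 451.27936 next round, worth 0.72 × 451.27936 = 324.9211392 now, so country A offers 324.9211392, keeping 675.0788608.

675.08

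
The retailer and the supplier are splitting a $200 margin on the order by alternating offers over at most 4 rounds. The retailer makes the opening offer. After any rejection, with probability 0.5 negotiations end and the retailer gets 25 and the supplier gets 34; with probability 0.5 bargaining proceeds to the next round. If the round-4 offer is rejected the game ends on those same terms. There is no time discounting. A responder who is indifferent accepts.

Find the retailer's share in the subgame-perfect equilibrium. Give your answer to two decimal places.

113.13

By backward induction:
Round 4 (the supplier proposes): the retailer gets 25 if talks fail, so the supplier offers 25 and keeps 175.
Round 3 (the retailer proposes): rejecting gives the supplier an expected 0.5 × 175 + 0.5 × 34 = 104.5. The retailer offers 104.5 and keeps 200 − 104.5 = 95.5.
Round 2 (the supplier proposes): rejecting gives the retailer an expected 0.5 × 95.5 + 0.5 × 25 = 60.25. The supplier offers 60.25 and keeps 200 − 60.25 = 139.75.
Round 1 (the retailer proposes): rejecting gives the supplier an expected 0.5 × 139.75 + 0.5 × 34 = 86.875; the retailer offers that and keeps 113.125.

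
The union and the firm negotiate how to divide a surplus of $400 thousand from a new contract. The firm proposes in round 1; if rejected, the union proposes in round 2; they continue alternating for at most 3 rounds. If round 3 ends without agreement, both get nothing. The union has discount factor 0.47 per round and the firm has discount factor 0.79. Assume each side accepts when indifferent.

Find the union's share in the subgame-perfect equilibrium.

39.48

Round 3 (the firm proposes): rejection yields 0 for the union; the firm offers 0 and keeps 400.
Round 2 (the union proposes): the firm can get 400 next round, worth 0.79 × 400 = 316 now; the union offers that and keeps 84.
Round 1 (the firm proposes): the union can get 84 next round, worth 0.47 × 84 = 39.48 now. The firm offers 39.48 and keeps 400 − 39.48 = 360.52.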